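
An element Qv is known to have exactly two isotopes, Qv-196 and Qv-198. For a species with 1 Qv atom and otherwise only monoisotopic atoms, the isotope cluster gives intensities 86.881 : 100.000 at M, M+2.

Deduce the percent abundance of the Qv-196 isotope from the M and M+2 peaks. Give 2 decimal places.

46.49%

If p is the fraction of Qv that is Qv-196, then I(M+2)/I(M) = [C(1,1)·p^0·(1−p)] / p^1 = 1·(1−p)/p = 100.000/86.881 = 1.1510
(1−p)/p = 1.1510/1 = 1.1510  ⇒  p = 1/(1 + 1.1510) = 0.4649
Qv-196: 46.49%, Qv-198: 53.51%.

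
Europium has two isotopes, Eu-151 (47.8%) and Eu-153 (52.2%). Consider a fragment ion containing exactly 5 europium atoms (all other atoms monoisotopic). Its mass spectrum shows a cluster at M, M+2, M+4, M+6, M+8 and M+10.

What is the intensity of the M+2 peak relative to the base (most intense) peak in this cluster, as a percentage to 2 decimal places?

41.93%

Term probabilities: M 0.0250, M+2 0.1363, M+4 0.2976, M+6 0.3250, M+8 0.1775, M+10 0.0388. Base peak = M+6.
P(M+6) = C(5,3) × 0.478^2 × 0.522^3 = 10 × 0.228484 × 0.14223665 = 0.324988 (base)
P(M+2) = C(5,1) × 0.478^4 × 0.522^1 = 5 × 0.05220494 × 0.5220 = 0.136255
Relative intensity = 0.136255 / 0.324988 × 100 = 41.93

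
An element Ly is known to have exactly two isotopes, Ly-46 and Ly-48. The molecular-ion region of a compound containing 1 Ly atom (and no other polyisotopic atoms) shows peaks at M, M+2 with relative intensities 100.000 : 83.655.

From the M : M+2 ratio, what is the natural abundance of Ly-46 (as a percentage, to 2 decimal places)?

54.45%

If p is the fraction of Ly that is Ly-46, then I(M+2)/I(M) = [C(1,1)·p^0·(1−p)] / p^1 = 1·(1−p)/p = 83.655/100.000 = 0.8366
(1−p)/p = 0.8366/1 = 0.8366  ⇒  p = 1/(1 + 0.8366) = 0.5445
Ly-46: 54.45%, Ly-48: 45.55%.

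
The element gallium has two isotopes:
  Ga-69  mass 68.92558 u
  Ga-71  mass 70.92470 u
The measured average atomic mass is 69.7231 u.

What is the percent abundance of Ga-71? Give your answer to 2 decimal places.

39.89%

Writing the weighted mean with unknown fraction x of Ga-69:
68.92558·x + 70.92470·(1 − x) = 69.7231
(68.92558 − 70.92470)·x = 69.7231 − 70.92470
x = -1.20160 / -1.99912 = 0.60106 → 60.11% Ga-69, 39.89% Ga-71.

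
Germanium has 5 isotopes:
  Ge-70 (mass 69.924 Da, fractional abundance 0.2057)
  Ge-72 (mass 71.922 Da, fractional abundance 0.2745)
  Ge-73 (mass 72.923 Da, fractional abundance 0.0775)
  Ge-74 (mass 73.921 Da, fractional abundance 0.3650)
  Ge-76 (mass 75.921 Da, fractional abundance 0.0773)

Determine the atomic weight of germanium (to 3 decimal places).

Ar = Σ fᵢ·mᵢ = 0.2057 × 69.924 + 0.2745 × 71.922 + 0.0775 × 72.923 + 0.3650 × 73.921 + 0.0773 × 75.921
= 14.3834 + 19.7426 + 5.6515 + 26.9812 + 5.8687 = 72.6274 Da

72.627 Da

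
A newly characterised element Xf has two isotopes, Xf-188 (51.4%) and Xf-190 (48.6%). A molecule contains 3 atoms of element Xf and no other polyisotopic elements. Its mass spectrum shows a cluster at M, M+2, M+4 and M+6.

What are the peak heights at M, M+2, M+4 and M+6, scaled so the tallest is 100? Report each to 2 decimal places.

Each Xf atom is independently Xf-188 (p = 0.514) or Xf-190 (q = 0.486); the cluster is the binomial expansion (p + q)^3.
P(M) = 0.514^3 = 0.135797
P(M+2) = 3 × 0.514^2 × 0.486^1 = 0.385198
P(M+4) = 3 × 0.514^1 × 0.486^2 = 0.364214
P(M+6) = 0.486^3 = 0.114791
The M+2 peak is largest (0.385198); scaling to 100 gives 35.25 : 100.00 : 94.55 : 29.80.

35.25 : 100.00 : 94.55 : 29.80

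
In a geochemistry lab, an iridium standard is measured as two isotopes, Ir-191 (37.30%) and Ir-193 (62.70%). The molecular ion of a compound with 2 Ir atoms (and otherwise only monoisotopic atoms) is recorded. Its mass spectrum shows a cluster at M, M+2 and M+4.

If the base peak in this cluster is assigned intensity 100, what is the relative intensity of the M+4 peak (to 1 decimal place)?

Binomial terms of (0.3730 + 0.6270)^2: M 0.1391, M+2 0.4677, M+4 0.3931 → M+2 is the base peak.
P(M+2) = C(2,1) × 0.3730^1 × 0.6270^1 = 2 × 0.3730 × 0.6270 = 0.467742 (base)
P(M+4) = C(2,2) × 0.3730^0 × 0.6270^2 = 1 × 1.0000 × 0.393129 = 0.393129
Relative intensity = 0.393129 / 0.467742 × 100 = 84.0

84.0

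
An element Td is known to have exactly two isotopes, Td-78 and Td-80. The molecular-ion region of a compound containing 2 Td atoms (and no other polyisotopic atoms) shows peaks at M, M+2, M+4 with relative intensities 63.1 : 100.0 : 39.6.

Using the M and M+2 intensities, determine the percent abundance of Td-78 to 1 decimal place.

55.8%

Write p for the Td-78 fraction. I(M+2)/I(M) = [C(2,1)·p^1·(1−p)] / p^2 = 2·(1−p)/p = 100.0/63.1 = 1.5848
(1−p)/p = 1.5848/2 = 0.7924  ⇒  p = 1/(1 + 0.7924) = 0.5579
Td-78: 55.8%, Td-80: 44.2%.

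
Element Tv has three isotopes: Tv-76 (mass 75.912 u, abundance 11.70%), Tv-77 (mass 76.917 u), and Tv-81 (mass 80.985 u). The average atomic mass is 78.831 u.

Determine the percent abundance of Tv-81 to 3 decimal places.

49.941%

Let x and y be the fractions of Tv-77 and Tv-81. Then x + y = 1 − 0.1170 = 0.8830 and 76.917x + 80.985y = 78.831 − 0.1170×75.912 = 69.949296.
Substituting: 76.917x + 80.985(0.8830 − x) = 69.949296
(76.917 − 80.985)x = -1.560459  ⇒  x = 0.38359, y = 0.49941
Tv-77: 38.359%, Tv-81: 49.941%.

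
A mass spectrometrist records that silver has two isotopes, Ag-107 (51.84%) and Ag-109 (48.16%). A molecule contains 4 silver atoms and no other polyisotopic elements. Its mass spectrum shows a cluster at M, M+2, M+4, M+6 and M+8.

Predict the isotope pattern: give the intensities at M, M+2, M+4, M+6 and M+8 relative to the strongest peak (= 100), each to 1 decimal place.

19.3 : 71.8 : 100.0 : 61.9 : 14.4

Expanding (0.5184 + 0.4816)^4:
P(M) = 0.5184^4 = 0.072220
P(M+2) = 4 × 0.5184^3 × 0.4816^1 = 0.268375
P(M+4) = 6 × 0.5184^2 × 0.4816^2 = 0.373985
P(M+6) = 4 × 0.5184^1 × 0.4816^3 = 0.231624
P(M+8) = 0.4816^4 = 0.053795
The M+4 peak is largest (0.373985); scaling to 100 gives 19.3 : 71.8 : 100.0 : 61.9 : 14.4.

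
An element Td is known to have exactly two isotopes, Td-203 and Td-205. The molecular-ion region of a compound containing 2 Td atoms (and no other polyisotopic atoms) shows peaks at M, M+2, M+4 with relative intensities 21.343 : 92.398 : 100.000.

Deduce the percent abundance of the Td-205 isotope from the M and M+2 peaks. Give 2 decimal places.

Let p = fractional abundance of Td-203. I(M+2)/I(M) = [C(2,1)·p^1·(1−p)] / p^2 = 2·(1−p)/p = 92.398/21.343 = 4.3292
(1−p)/p = 4.3292/2 = 2.1646  ⇒  p = 1/(1 + 2.1646) = 0.3160
Td-203: 31.60%, Td-205: 68.40%.

68.40%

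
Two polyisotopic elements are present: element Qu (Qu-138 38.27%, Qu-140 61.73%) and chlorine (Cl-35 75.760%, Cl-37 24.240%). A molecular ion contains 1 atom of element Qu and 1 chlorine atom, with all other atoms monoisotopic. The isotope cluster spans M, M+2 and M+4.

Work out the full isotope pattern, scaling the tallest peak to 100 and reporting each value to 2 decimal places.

Element Qu pattern (n=1): 0.3827 : 0.6173
Chlorine pattern (n=1): 0.7576 : 0.2424
Convolve the two distributions (both contribute in 2-u steps):
  M: 0.3827×0.7576 = 0.289934
  M+2: 0.3827×0.2424 + 0.6173×0.7576 = 0.560433
  M+4: 0.6173×0.2424 = 0.149634
Scale to base peak (0.560433) = 100: 51.73 : 100.00 : 26.70

51.73 : 100.00 : 26.70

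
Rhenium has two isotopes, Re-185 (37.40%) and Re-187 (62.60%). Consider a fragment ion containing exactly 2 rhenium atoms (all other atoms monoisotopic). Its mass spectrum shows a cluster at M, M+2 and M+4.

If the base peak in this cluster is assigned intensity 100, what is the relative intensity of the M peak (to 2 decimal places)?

29.87

Term probabilities: M 0.1399, M+2 0.4682, M+4 0.3919. Base peak = M+2.
P(M+2) = C(2,1) × 0.3740^1 × 0.6260^1 = 2 × 0.3740 × 0.6260 = 0.468248 (base)
P(M) = C(2,0) × 0.3740^2 × 0.6260^0 = 1 × 0.139876 × 1.0000 = 0.139876
Relative intensity = 0.139876 / 0.468248 × 100 = 29.87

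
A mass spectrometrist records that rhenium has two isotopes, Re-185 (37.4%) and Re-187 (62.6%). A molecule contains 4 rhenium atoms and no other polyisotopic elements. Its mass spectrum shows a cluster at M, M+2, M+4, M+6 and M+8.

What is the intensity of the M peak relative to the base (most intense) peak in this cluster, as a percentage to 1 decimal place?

5.3%

Binomial terms of (0.374 + 0.626)^4: M 0.0196, M+2 0.1310, M+4 0.3289, M+6 0.3670, M+8 0.1536 → M+6 is the base peak.
P(M+6) = C(4,3) × 0.374^1 × 0.626^3 = 4 × 0.3740 × 0.24531438 = 0.366990 (base)
P(M) = C(4,0) × 0.374^4 × 0.626^0 = 1 × 0.0195653 × 1.0000 = 0.019565
Relative intensity = 0.019565 / 0.366990 × 100 = 5.3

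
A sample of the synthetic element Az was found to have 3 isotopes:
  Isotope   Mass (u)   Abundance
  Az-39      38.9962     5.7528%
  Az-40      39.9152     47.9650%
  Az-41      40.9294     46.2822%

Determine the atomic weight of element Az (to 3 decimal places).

40.332 u

The abundance-weighted mean is 0.057528 × 38.9962 + 0.479650 × 39.9152 + 0.462822 × 40.9294
= 2.24337 + 19.14533 + 18.94303 = 40.33173 u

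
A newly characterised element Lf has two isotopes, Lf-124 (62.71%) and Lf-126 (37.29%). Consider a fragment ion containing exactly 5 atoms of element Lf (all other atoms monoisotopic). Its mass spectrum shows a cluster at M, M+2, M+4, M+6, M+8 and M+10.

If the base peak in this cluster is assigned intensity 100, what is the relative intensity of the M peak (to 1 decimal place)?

28.3

Term probabilities: M 0.0970, M+2 0.2883, M+4 0.3429, M+6 0.2039, M+8 0.0606, M+10 0.0072. Base peak = M+4.
P(M+4) = C(5,2) × 0.6271^3 × 0.3729^2 = 10 × 0.24660984 × 0.13905441 = 0.342922 (base)
P(M) = C(5,0) × 0.6271^5 × 0.3729^0 = 1 × 0.09698041 × 1.0000 = 0.096980
Relative intensity = 0.096980 / 0.342922 × 100 = 28.3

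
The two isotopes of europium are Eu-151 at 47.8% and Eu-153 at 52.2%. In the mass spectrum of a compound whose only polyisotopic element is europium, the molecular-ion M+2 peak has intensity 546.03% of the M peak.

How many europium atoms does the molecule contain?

The M+2/M ratio from n Eu atoms is n · q/p = n · 0.522/0.478.
n = 5.4603 × 0.478/0.522 = 5.00 ≈ 5

5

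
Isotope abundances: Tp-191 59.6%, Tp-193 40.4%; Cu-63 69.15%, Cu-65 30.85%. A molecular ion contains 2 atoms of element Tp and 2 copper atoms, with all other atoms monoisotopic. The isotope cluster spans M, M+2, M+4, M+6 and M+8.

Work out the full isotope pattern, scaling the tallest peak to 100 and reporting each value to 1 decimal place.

44.5 : 100.0 : 83.1 : 30.2 : 4.1

Element Tp pattern (n=2): 0.355216 : 0.481568 : 0.163216
Copper pattern (n=2): 0.47817225 : 0.4266555 : 0.09517225
Convolve the two distributions (both contribute in 2-u steps):
  M: 0.355216×0.47817225 = 0.169854
  M+2: 0.355216×0.4266555 + 0.481568×0.47817225 = 0.381827
  M+4: 0.355216×0.09517225 + 0.481568×0.4266555 + 0.163216×0.47817225 = 0.317316
  M+6: 0.481568×0.09517225 + 0.163216×0.4266555 = 0.115469
  M+8: 0.163216×0.09517225 = 0.015534
Scale to base peak (0.381827) = 100: 44.5 : 100.0 : 83.1 : 30.2 : 4.1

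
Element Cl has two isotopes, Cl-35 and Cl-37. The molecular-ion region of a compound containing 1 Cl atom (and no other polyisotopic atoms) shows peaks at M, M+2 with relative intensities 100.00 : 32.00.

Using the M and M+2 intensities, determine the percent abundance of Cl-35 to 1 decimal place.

75.8%

If p is the fraction of Cl that is Cl-35, then I(M+2)/I(M) = [C(1,1)·p^0·(1−p)] / p^1 = 1·(1−p)/p = 32.00/100.00 = 0.3200
(1−p)/p = 0.3200/1 = 0.3200  ⇒  p = 1/(1 + 0.3200) = 0.7576
Cl-35: 75.8%, Cl-37: 24.2%.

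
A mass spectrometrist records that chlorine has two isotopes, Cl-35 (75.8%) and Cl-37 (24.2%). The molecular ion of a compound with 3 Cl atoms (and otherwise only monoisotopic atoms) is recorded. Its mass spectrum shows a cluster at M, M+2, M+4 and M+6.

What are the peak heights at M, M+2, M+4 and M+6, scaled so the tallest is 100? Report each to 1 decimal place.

100.0 : 95.8 : 30.6 : 3.3

Expanding (0.758 + 0.242)^3:
P(M) = 0.758^3 = 0.435520
P(M+2) = 3 × 0.758^2 × 0.242^1 = 0.417133
P(M+4) = 3 × 0.758^1 × 0.242^2 = 0.133175
P(M+6) = 0.242^3 = 0.014172
The M peak is largest (0.435520); scaling to 100 gives 100.0 : 95.8 : 30.6 : 3.3.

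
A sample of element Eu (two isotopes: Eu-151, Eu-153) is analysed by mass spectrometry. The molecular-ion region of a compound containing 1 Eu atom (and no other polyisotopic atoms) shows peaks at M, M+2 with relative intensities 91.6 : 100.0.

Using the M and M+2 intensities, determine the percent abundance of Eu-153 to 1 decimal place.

52.2%

Let p = fractional abundance of Eu-151. I(M+2)/I(M) = [C(1,1)·p^0·(1−p)] / p^1 = 1·(1−p)/p = 100.0/91.6 = 1.0917
(1−p)/p = 1.0917/1 = 1.0917  ⇒  p = 1/(1 + 1.0917) = 0.4781
Eu-151: 47.8%, Eu-153: 52.2%.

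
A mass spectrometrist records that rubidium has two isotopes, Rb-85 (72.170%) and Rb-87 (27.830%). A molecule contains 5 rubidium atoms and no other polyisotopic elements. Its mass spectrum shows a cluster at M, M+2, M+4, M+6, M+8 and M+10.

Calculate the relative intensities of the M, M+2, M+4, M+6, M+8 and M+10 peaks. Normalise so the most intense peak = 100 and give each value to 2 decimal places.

Each Rb atom is independently Rb-85 (p = 0.72170) or Rb-87 (q = 0.27830); the cluster is the binomial expansion (p + q)^5.
P(M) = 0.72170^5 = 0.195787
P(M+2) = 5 × 0.72170^4 × 0.27830^1 = 0.377494
P(M+4) = 10 × 0.72170^3 × 0.27830^2 = 0.291136
P(M+6) = 10 × 0.72170^2 × 0.27830^3 = 0.112267
P(M+8) = 5 × 0.72170^1 × 0.27830^4 = 0.021646
P(M+10) = 0.27830^5 = 0.001669
The M+2 peak is largest (0.377494); scaling to 100 gives 51.86 : 100.00 : 77.12 : 29.74 : 5.73 : 0.44.

51.86 : 100.00 : 77.12 : 29.74 : 5.73 : 0.44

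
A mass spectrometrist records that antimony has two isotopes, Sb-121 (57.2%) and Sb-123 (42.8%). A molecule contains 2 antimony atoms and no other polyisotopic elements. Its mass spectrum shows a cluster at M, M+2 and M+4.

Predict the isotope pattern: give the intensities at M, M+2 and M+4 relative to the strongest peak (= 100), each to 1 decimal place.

66.8 : 100.0 : 37.4

Expanding (0.572 + 0.428)^2:
P(M) = 0.572^2 = 0.327184
P(M+2) = 2 × 0.572^1 × 0.428^1 = 0.489632
P(M+4) = 0.428^2 = 0.183184
The M+2 peak is largest (0.489632); scaling to 100 gives 66.8 : 100.0 : 37.4.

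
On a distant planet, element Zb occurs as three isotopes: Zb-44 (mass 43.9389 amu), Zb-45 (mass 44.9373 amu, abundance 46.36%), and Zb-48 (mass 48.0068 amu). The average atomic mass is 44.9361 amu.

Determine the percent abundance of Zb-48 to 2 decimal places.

13.14%

Let x and y be the fractions of Zb-44 and Zb-48. Then x + y = 1 − 0.4636 = 0.5364 and 43.9389x + 48.0068y = 44.9361 − 0.4636×44.9373 = 24.10316772.
Substituting: 43.9389x + 48.0068(0.5364 − x) = 24.10316772
(43.9389 − 48.0068)x = -1.6476798  ⇒  x = 0.40504, y = 0.13136
Zb-44: 40.50%, Zb-48: 13.14%.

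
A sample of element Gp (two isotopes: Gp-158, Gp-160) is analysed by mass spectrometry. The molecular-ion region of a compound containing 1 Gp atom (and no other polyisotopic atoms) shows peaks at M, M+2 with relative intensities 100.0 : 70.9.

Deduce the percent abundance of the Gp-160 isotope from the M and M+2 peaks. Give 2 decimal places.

Let p = fractional abundance of Gp-158. I(M+2)/I(M) = [C(1,1)·p^0·(1−p)] / p^1 = 1·(1−p)/p = 70.9/100.0 = 0.7090
(1−p)/p = 0.7090/1 = 0.7090  ⇒  p = 1/(1 + 0.7090) = 0.5851
Gp-158: 58.51%, Gp-160: 41.49%.

41.49%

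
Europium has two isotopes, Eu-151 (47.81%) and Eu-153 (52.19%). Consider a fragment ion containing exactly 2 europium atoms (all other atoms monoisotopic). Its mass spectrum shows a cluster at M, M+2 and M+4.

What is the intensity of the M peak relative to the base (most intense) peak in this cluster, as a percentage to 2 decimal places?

Binomial terms of (0.4781 + 0.5219)^2: M 0.2286, M+2 0.4990, M+4 0.2724 → M+2 is the base peak.
P(M+2) = C(2,1) × 0.4781^1 × 0.5219^1 = 2 × 0.4781 × 0.5219 = 0.499041 (base)
P(M) = C(2,0) × 0.4781^2 × 0.5219^0 = 1 × 0.22857961 × 1.0000 = 0.228580
Relative intensity = 0.228580 / 0.499041 × 100 = 45.80

45.80%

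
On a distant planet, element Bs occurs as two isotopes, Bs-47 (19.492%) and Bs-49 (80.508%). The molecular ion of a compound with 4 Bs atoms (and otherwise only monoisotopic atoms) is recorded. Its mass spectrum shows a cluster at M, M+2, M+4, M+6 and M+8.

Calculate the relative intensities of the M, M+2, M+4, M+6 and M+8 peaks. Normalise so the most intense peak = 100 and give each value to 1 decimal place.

Expanding (0.19492 + 0.80508)^4:
P(M) = 0.19492^4 = 0.001444
P(M+2) = 4 × 0.19492^3 × 0.80508^1 = 0.023849
P(M+4) = 6 × 0.19492^2 × 0.80508^2 = 0.147755
P(M+6) = 4 × 0.19492^1 × 0.80508^3 = 0.406849
P(M+8) = 0.80508^4 = 0.420103
The M+8 peak is largest (0.420103); scaling to 100 gives 0.3 : 5.7 : 35.2 : 96.8 : 100.0.

0.3 : 5.7 : 35.2 : 96.8 : 100.0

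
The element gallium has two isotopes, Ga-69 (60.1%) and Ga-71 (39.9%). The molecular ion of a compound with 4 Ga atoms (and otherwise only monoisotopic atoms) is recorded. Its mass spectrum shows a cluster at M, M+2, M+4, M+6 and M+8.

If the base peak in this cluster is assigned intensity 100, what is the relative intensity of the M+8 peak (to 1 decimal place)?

Term probabilities: M 0.1305, M+2 0.3465, M+4 0.3450, M+6 0.1527, M+8 0.0253. Base peak = M+2.
P(M+2) = C(4,1) × 0.601^3 × 0.399^1 = 4 × 0.2170818 × 0.3990 = 0.346463 (base)
P(M+8) = C(4,4) × 0.601^0 × 0.399^4 = 1 × 1.0000 × 0.02534496 = 0.025345
Relative intensity = 0.025345 / 0.346463 × 100 = 7.3

7.3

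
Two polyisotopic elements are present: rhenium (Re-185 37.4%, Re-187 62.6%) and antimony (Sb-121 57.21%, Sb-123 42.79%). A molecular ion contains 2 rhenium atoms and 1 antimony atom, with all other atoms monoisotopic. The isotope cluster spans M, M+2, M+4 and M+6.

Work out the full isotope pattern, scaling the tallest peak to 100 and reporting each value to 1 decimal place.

Rhenium pattern (n=2): 0.139876 : 0.468248 : 0.391876
Antimony pattern (n=1): 0.5721 : 0.4279
Convolve the two distributions (both contribute in 2-u steps):
  M: 0.139876×0.5721 = 0.080023
  M+2: 0.139876×0.4279 + 0.468248×0.5721 = 0.327738
  M+4: 0.468248×0.4279 + 0.391876×0.5721 = 0.424556
  M+6: 0.391876×0.4279 = 0.167684
Scale to base peak (0.424556) = 100: 18.8 : 77.2 : 100.0 : 39.5

18.8 : 77.2 : 100.0 : 39.5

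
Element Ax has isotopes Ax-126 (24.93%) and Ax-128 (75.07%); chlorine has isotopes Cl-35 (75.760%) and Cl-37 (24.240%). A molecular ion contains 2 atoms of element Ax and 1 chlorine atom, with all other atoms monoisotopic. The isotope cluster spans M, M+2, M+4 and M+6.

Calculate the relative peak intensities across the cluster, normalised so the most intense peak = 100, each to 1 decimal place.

Element Ax pattern (n=2): 0.06215049 : 0.37429902 : 0.56355049
Chlorine pattern (n=1): 0.7576 : 0.2424
Convolve the two distributions (both contribute in 2-u steps):
  M: 0.06215049×0.7576 = 0.047085
  M+2: 0.06215049×0.2424 + 0.37429902×0.7576 = 0.298634
  M+4: 0.37429902×0.2424 + 0.56355049×0.7576 = 0.517676
  M+6: 0.56355049×0.2424 = 0.136605
Scale to base peak (0.517676) = 100: 9.1 : 57.7 : 100.0 : 26.4

9.1 : 57.7 : 100.0 : 26.4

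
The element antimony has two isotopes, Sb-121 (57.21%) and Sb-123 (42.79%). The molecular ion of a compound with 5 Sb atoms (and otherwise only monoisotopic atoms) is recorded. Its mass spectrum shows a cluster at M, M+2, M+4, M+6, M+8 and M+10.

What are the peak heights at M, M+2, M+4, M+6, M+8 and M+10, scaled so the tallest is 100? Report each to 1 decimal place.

Expanding (0.5721 + 0.4279)^5:
P(M) = 0.5721^5 = 0.061286
P(M+2) = 5 × 0.5721^4 × 0.4279^1 = 0.229192
P(M+4) = 10 × 0.5721^3 × 0.4279^2 = 0.342847
P(M+6) = 10 × 0.5721^2 × 0.4279^3 = 0.256431
P(M+8) = 5 × 0.5721^1 × 0.4279^4 = 0.095898
P(M+10) = 0.4279^5 = 0.014345
The M+4 peak is largest (0.342847); scaling to 100 gives 17.9 : 66.8 : 100.0 : 74.8 : 28.0 : 4.2.

17.9 : 66.8 : 100.0 : 74.8 : 28.0 : 4.2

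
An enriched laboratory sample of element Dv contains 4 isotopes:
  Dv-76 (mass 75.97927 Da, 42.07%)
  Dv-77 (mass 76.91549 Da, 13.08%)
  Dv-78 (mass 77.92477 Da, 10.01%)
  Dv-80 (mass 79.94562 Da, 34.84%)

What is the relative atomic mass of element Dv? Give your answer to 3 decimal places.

77.678 Da

Ar = Σ fᵢ·mᵢ = 0.4207 × 75.97927 + 0.1308 × 76.91549 + 0.1001 × 77.92477 + 0.3484 × 79.94562
= 31.964479 + 10.060546 + 7.800269 + 27.853054 = 77.678348 Da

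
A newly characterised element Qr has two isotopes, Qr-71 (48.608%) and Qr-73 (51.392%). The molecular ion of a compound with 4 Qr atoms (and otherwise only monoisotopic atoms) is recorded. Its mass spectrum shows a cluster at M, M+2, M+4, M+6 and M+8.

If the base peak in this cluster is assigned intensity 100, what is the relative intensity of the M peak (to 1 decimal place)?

Binomial terms of (0.48608 + 0.51392)^4: M 0.0558, M+2 0.2361, M+4 0.3744, M+6 0.2639, M+8 0.0698 → M+4 is the base peak.
P(M+4) = C(4,2) × 0.48608^2 × 0.51392^2 = 6 × 0.23627377 × 0.26411377 = 0.374419 (base)
P(M) = C(4,0) × 0.48608^4 × 0.51392^0 = 1 × 0.05582529 × 1.0000 = 0.055825
Relative intensity = 0.055825 / 0.374419 × 100 = 14.9

14.9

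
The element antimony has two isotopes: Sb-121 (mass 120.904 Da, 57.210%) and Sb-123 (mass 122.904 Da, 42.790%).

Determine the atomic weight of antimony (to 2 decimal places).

Average mass = Σ (abundance × isotope mass) = 0.57210 × 120.904 + 0.42790 × 122.904
= 69.1692 + 52.5906 = 121.7598 Da

121.76 Da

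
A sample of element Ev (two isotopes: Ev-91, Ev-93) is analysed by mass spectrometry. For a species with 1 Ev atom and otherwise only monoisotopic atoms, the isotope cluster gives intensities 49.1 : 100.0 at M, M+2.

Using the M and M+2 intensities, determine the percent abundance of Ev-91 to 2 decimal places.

32.93%

If p is the fraction of Ev that is Ev-91, then I(M+2)/I(M) = [C(1,1)·p^0·(1−p)] / p^1 = 1·(1−p)/p = 100.0/49.1 = 2.0367
(1−p)/p = 2.0367/1 = 2.0367  ⇒  p = 1/(1 + 2.0367) = 0.3293
Ev-91: 32.93%, Ev-93: 67.07%.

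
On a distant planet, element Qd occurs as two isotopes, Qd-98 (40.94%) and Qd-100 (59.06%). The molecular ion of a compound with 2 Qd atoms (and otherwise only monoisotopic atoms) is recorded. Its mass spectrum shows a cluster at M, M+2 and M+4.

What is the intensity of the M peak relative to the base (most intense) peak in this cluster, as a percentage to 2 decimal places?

34.66%

(0.4094 + 0.5906)^2 gives M 0.1676, M+2 0.4836, M+4 0.3488; the largest is M+2.
P(M+2) = C(2,1) × 0.4094^1 × 0.5906^1 = 2 × 0.4094 × 0.5906 = 0.483583 (base)
P(M) = C(2,0) × 0.4094^2 × 0.5906^0 = 1 × 0.16760836 × 1.0000 = 0.167608
Relative intensity = 0.167608 / 0.483583 × 100 = 34.66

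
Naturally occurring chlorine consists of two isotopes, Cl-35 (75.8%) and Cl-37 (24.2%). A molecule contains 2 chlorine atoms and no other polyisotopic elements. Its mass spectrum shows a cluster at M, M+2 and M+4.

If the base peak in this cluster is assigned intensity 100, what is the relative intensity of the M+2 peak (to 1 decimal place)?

Term probabilities: M 0.5746, M+2 0.3669, M+4 0.0586. Base peak = M.
P(M) = C(2,0) × 0.758^2 × 0.242^0 = 1 × 0.574564 × 1.0000 = 0.574564 (base)
P(M+2) = C(2,1) × 0.758^1 × 0.242^1 = 2 × 0.7580 × 0.2420 = 0.366872
Relative intensity = 0.366872 / 0.574564 × 100 = 63.9

63.9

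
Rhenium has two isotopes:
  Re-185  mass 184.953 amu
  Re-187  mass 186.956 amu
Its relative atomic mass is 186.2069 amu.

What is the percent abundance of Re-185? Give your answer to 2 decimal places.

37.40%

Writing the weighted mean with unknown fraction x of Re-185:
184.953·x + 186.956·(1 − x) = 186.2069
(184.953 − 186.956)·x = 186.2069 − 186.956
x = -0.7491 / -2.003 = 0.37399 → 37.40% Re-185, 62.60% Re-187.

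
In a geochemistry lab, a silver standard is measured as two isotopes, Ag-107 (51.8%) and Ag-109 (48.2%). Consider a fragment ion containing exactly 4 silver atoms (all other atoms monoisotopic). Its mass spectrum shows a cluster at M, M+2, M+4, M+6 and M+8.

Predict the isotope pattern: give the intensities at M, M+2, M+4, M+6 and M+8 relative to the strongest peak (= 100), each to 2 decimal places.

Expanding (0.518 + 0.482)^4:
P(M) = 0.518^4 = 0.071998
P(M+2) = 4 × 0.518^3 × 0.482^1 = 0.267976
P(M+4) = 6 × 0.518^2 × 0.482^2 = 0.374029
P(M+6) = 4 × 0.518^1 × 0.482^3 = 0.232023
P(M+8) = 0.482^4 = 0.053974
The M+4 peak is largest (0.374029); scaling to 100 gives 19.25 : 71.65 : 100.00 : 62.03 : 14.43.

19.25 : 71.65 : 100.00 : 62.03 : 14.43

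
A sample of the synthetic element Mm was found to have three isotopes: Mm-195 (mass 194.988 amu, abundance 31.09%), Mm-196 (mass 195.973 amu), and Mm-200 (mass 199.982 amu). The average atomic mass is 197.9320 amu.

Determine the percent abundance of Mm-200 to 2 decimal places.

Let x and y be the fractions of Mm-196 and Mm-200. Then x + y = 1 − 0.3109 = 0.6891 and 195.973x + 199.982y = 197.9320 − 0.3109×194.988 = 137.3102308.
Substituting: 195.973x + 199.982(0.6891 − x) = 137.3102308
(195.973 − 199.982)x = -0.4973654  ⇒  x = 0.12406, y = 0.56504
Mm-196: 12.41%, Mm-200: 56.50%.

56.50%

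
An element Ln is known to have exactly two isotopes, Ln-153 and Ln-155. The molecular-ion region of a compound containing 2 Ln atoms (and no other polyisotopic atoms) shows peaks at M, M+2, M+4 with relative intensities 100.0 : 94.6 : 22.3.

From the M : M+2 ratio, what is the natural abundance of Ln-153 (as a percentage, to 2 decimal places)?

Let p = fractional abundance of Ln-153. I(M+2)/I(M) = [C(2,1)·p^1·(1−p)] / p^2 = 2·(1−p)/p = 94.6/100.0 = 0.9460
(1−p)/p = 0.9460/2 = 0.4730  ⇒  p = 1/(1 + 0.4730) = 0.6789
Ln-153: 67.89%, Ln-155: 32.11%.

67.89%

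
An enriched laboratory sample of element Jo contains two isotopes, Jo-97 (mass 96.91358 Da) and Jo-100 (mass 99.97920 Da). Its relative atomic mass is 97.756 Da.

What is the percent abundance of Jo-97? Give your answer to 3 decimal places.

72.520%

With x = fraction of Jo-97 (so Jo-100 is 1 − x):
96.91358·x + 99.97920·(1 − x) = 97.756
(96.91358 − 99.97920)·x = 97.756 − 99.97920
x = -2.22320 / -3.06562 = 0.72520 → 72.520% Jo-97, 27.480% Jo-100.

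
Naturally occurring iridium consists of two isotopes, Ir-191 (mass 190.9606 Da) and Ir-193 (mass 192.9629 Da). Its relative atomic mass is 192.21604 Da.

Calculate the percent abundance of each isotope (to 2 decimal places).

With x = fraction of Ir-191 (so Ir-193 is 1 − x):
190.9606·x + 192.9629·(1 − x) = 192.21604
(190.9606 − 192.9629)·x = 192.21604 − 192.9629
x = -0.74686 / -2.0023 = 0.37300 → 37.30% Ir-191, 62.70% Ir-193.

Ir-191: 37.30%, Ir-193: 62.70%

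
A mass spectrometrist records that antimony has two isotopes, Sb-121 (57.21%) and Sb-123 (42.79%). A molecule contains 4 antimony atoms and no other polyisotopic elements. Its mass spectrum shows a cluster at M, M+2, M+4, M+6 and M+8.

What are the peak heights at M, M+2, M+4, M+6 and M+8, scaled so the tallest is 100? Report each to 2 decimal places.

Each Sb atom is independently Sb-121 (p = 0.5721) or Sb-123 (q = 0.4279); the cluster is the binomial expansion (p + q)^4.
P(M) = 0.5721^4 = 0.107124
P(M+2) = 4 × 0.5721^3 × 0.4279^1 = 0.320493
P(M+4) = 6 × 0.5721^2 × 0.4279^2 = 0.359567
P(M+6) = 4 × 0.5721^1 × 0.4279^3 = 0.179291
P(M+8) = 0.4279^4 = 0.033525
The M+4 peak is largest (0.359567); scaling to 100 gives 29.79 : 89.13 : 100.00 : 49.86 : 9.32.

29.79 : 89.13 : 100.00 : 49.86 : 9.32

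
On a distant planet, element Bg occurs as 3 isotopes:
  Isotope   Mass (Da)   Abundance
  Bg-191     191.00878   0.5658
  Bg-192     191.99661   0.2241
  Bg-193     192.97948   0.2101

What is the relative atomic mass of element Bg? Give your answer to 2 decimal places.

191.64 Da

The abundance-weighted mean is 0.5658 × 191.00878 + 0.2241 × 191.99661 + 0.2101 × 192.97948
= 108.072768 + 43.026440 + 40.544989 = 191.644197 Da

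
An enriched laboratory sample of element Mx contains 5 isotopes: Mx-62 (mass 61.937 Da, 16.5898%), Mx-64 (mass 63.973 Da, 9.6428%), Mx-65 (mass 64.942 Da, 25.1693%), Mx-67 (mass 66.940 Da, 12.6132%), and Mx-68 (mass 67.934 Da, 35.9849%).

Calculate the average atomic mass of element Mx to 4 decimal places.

The abundance-weighted mean is 0.165898 × 61.937 + 0.096428 × 63.973 + 0.251693 × 64.942 + 0.126132 × 66.940 + 0.359849 × 67.934
= 10.27522 + 6.16879 + 16.34545 + 8.44328 + 24.44598 = 65.67872 Da

65.6787 Da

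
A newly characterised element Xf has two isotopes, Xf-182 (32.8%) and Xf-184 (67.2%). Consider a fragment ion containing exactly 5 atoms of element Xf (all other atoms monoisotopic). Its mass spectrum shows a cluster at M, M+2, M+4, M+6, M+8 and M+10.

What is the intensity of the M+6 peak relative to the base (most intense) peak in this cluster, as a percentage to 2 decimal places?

Binomial terms of (0.328 + 0.672)^5: M 0.0038, M+2 0.0389, M+4 0.1594, M+6 0.3265, M+8 0.3344, M+10 0.1370 → M+8 is the base peak.
P(M+8) = C(5,4) × 0.328^1 × 0.672^4 = 5 × 0.3280 × 0.20392811 = 0.334442 (base)
P(M+6) = C(5,3) × 0.328^2 × 0.672^3 = 10 × 0.107584 × 0.30346445 = 0.326479
Relative intensity = 0.326479 / 0.334442 × 100 = 97.62

97.62%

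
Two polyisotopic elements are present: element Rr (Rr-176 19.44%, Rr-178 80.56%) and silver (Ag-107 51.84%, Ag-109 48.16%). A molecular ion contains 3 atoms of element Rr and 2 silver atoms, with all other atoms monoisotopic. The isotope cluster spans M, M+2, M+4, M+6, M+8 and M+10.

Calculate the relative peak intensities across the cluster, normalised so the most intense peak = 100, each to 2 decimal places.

0.56 : 8.05 : 42.50 : 100.00 : 99.48 : 34.58

Element Rr pattern (n=3): 0.00734664 : 0.09133416 : 0.37849176 : 0.52282744
Silver pattern (n=2): 0.26873856 : 0.49932288 : 0.23193856
Convolve the two distributions (both contribute in 2-u steps):
  M: 0.00734664×0.26873856 = 0.001974
  M+2: 0.00734664×0.49932288 + 0.09133416×0.26873856 = 0.028213
  M+4: 0.00734664×0.23193856 + 0.09133416×0.49932288 + 0.37849176×0.26873856 = 0.149025
  M+6: 0.09133416×0.23193856 + 0.37849176×0.49932288 + 0.52282744×0.26873856 = 0.350677
  M+8: 0.37849176×0.23193856 + 0.52282744×0.49932288 = 0.348847
  M+10: 0.52282744×0.23193856 = 0.121264
Scale to base peak (0.350677) = 100: 0.56 : 8.05 : 42.50 : 100.00 : 99.48 : 34.58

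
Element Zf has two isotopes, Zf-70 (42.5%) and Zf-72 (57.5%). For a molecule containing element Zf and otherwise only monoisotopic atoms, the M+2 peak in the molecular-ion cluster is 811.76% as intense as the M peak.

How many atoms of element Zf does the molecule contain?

The M+2/M ratio from n Zf atoms is n · q/p = n · 0.575/0.425.
n = 8.1176 × 0.425/0.575 = 6.00 ≈ 6

6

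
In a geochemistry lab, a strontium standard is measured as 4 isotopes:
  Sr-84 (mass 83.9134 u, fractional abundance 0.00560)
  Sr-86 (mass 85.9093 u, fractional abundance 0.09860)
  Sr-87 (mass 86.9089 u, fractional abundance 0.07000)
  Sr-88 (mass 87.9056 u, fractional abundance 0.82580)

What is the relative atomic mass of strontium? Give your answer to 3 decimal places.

Ar = Σ fᵢ·mᵢ = 0.00560 × 83.9134 + 0.09860 × 85.9093 + 0.07000 × 86.9089 + 0.82580 × 87.9056
= 0.46992 + 8.47066 + 6.08362 + 72.59244 = 87.61664 u

87.617 u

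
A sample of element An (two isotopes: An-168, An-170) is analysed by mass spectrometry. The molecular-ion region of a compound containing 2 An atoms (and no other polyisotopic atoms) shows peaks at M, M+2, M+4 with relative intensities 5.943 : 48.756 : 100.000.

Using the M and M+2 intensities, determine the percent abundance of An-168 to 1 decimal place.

Write p for the An-168 fraction. I(M+2)/I(M) = [C(2,1)·p^1·(1−p)] / p^2 = 2·(1−p)/p = 48.756/5.943 = 8.2039
(1−p)/p = 8.2039/2 = 4.1020  ⇒  p = 1/(1 + 4.1020) = 0.1960
An-168: 19.6%, An-170: 80.4%.

19.6%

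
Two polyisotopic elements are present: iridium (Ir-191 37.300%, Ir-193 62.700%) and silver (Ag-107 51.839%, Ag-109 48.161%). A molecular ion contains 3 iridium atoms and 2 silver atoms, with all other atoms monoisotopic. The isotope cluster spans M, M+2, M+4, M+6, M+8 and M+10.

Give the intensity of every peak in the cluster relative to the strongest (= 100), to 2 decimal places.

Iridium pattern (n=3): 0.05189512 : 0.26170165 : 0.43991135 : 0.24649188
Silver pattern (n=2): 0.26872819 : 0.49932362 : 0.23194819
Convolve the two distributions (both contribute in 2-u steps):
  M: 0.05189512×0.26872819 = 0.013946
  M+2: 0.05189512×0.49932362 + 0.26170165×0.26872819 = 0.096239
  M+4: 0.05189512×0.23194819 + 0.26170165×0.49932362 + 0.43991135×0.26872819 = 0.260927
  M+6: 0.26170165×0.23194819 + 0.43991135×0.49932362 + 0.24649188×0.26872819 = 0.346599
  M+8: 0.43991135×0.23194819 + 0.24649188×0.49932362 = 0.225116
  M+10: 0.24649188×0.23194819 = 0.057173
Scale to base peak (0.346599) = 100: 4.02 : 27.77 : 75.28 : 100.00 : 64.95 : 16.50

4.02 : 27.77 : 75.28 : 100.00 : 64.95 : 16.50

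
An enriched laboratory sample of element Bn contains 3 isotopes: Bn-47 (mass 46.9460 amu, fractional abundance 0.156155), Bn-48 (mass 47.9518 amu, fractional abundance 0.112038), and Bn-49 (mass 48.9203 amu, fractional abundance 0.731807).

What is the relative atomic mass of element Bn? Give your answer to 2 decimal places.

48.50 amu

Weight each isotope mass by its fractional abundance: 0.156155 × 46.9460 + 0.112038 × 47.9518 + 0.731807 × 48.9203
= 7.33085 + 5.37242 + 35.80022 = 48.50349 amu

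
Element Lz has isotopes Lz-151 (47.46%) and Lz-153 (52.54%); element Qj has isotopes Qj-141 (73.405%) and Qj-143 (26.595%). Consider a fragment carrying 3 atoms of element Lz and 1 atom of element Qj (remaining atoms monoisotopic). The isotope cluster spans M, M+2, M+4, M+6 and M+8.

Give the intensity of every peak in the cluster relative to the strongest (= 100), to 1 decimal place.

Element Lz pattern (n=3): 0.10690135 : 0.35503142 : 0.3930331 : 0.14503413
Element Qj pattern (n=1): 0.73405 : 0.26595
Convolve the two distributions (both contribute in 2-u steps):
  M: 0.10690135×0.73405 = 0.078471
  M+2: 0.10690135×0.26595 + 0.35503142×0.73405 = 0.289041
  M+4: 0.35503142×0.26595 + 0.3930331×0.73405 = 0.382927
  M+6: 0.3930331×0.26595 + 0.14503413×0.73405 = 0.210989
  M+8: 0.14503413×0.26595 = 0.038572
Scale to base peak (0.382927) = 100: 20.5 : 75.5 : 100.0 : 55.1 : 10.1

20.5 : 75.5 : 100.0 : 55.1 : 10.1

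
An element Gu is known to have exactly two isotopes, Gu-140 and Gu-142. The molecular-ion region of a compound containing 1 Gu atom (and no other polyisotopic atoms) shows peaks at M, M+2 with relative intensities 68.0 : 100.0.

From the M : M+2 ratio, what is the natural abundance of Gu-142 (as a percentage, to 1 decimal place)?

Let p = fractional abundance of Gu-140. I(M+2)/I(M) = [C(1,1)·p^0·(1−p)] / p^1 = 1·(1−p)/p = 100.0/68.0 = 1.4706
(1−p)/p = 1.4706/1 = 1.4706  ⇒  p = 1/(1 + 1.4706) = 0.4048
Gu-140: 40.5%, Gu-142: 59.5%.

59.5%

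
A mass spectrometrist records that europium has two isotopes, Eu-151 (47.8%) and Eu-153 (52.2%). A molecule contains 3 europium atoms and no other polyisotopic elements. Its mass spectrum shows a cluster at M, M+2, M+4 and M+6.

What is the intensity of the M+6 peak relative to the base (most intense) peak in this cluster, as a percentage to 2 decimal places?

36.40%

(0.478 + 0.522)^3 gives M 0.1092, M+2 0.3578, M+4 0.3907, M+6 0.1422; the largest is M+4.
P(M+4) = C(3,2) × 0.478^1 × 0.522^2 = 3 × 0.4780 × 0.272484 = 0.390742 (base)
P(M+6) = C(3,3) × 0.478^0 × 0.522^3 = 1 × 1.0000 × 0.14223665 = 0.142237
Relative intensity = 0.142237 / 0.390742 × 100 = 36.40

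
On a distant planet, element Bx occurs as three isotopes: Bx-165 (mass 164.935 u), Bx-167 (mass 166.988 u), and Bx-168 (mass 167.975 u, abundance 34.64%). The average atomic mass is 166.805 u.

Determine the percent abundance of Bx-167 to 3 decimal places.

39.793%

The remaining 65.36% is split between Bx-165 (fraction x) and Bx-167 (fraction 0.6536 − x).
Substituting: 164.935x + 166.988(0.6536 − x) = 108.61846
(164.935 − 166.988)x = -0.5248968  ⇒  x = 0.25567, y = 0.39793
Bx-165: 25.567%, Bx-167: 39.793%.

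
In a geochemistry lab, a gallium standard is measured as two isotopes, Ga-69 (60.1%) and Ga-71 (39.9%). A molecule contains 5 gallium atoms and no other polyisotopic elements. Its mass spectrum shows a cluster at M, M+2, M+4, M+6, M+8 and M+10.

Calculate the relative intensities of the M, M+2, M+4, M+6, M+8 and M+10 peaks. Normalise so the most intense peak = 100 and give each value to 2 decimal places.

The 5 Ga atoms are independent, so intensities follow the terms of (0.601 + 0.399)^5.
P(M) = 0.601^5 = 0.078410
P(M+2) = 5 × 0.601^4 × 0.399^1 = 0.260280
P(M+4) = 10 × 0.601^3 × 0.399^2 = 0.345596
P(M+6) = 10 × 0.601^2 × 0.399^3 = 0.229439
P(M+8) = 5 × 0.601^1 × 0.399^4 = 0.076162
P(M+10) = 0.399^5 = 0.010113
The M+4 peak is largest (0.345596); scaling to 100 gives 22.69 : 75.31 : 100.00 : 66.39 : 22.04 : 2.93.

22.69 : 75.31 : 100.00 : 66.39 : 22.04 : 2.93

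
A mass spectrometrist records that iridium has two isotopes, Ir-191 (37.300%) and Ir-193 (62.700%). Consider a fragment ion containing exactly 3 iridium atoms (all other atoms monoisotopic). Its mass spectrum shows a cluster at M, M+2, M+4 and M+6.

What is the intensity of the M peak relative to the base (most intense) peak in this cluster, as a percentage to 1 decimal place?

11.8%

(0.37300 + 0.62700)^3 gives M 0.0519, M+2 0.2617, M+4 0.4399, M+6 0.2465; the largest is M+4.
P(M+4) = C(3,2) × 0.37300^1 × 0.62700^2 = 3 × 0.3730 × 0.393129 = 0.439911 (base)
P(M) = C(3,0) × 0.37300^3 × 0.62700^0 = 1 × 0.05189512 × 1.0000 = 0.051895
Relative intensity = 0.051895 / 0.439911 × 100 = 11.8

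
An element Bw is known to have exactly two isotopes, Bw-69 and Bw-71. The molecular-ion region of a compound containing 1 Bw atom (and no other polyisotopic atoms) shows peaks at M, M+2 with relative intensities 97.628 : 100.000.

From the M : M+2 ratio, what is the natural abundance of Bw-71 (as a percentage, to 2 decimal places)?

Let p = fractional abundance of Bw-69. I(M+2)/I(M) = [C(1,1)·p^0·(1−p)] / p^1 = 1·(1−p)/p = 100.000/97.628 = 1.0243
(1−p)/p = 1.0243/1 = 1.0243  ⇒  p = 1/(1 + 1.0243) = 0.4940
Bw-69: 49.40%, Bw-71: 50.60%.

50.60%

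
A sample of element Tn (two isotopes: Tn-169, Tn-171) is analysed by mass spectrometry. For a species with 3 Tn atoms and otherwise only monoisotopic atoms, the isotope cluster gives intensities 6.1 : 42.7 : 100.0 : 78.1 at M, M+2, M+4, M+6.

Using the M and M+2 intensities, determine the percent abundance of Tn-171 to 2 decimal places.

Let p = fractional abundance of Tn-169. I(M+2)/I(M) = [C(3,1)·p^2·(1−p)] / p^3 = 3·(1−p)/p = 42.7/6.1 = 7.0000
(1−p)/p = 7.0000/3 = 2.3333  ⇒  p = 1/(1 + 2.3333) = 0.3000
Tn-169: 30.00%, Tn-171: 70.00%.

70.00%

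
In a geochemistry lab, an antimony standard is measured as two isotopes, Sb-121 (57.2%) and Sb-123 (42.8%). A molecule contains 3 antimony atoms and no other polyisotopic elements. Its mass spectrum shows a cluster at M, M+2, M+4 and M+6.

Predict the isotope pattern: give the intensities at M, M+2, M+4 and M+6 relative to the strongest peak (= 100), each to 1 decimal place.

The 3 Sb atoms are independent, so intensities follow the terms of (0.572 + 0.428)^3.
P(M) = 0.572^3 = 0.187149
P(M+2) = 3 × 0.572^2 × 0.428^1 = 0.420104
P(M+4) = 3 × 0.572^1 × 0.428^2 = 0.314344
P(M+6) = 0.428^3 = 0.078403
The M+2 peak is largest (0.420104); scaling to 100 gives 44.5 : 100.0 : 74.8 : 18.7.

44.5 : 100.0 : 74.8 : 18.7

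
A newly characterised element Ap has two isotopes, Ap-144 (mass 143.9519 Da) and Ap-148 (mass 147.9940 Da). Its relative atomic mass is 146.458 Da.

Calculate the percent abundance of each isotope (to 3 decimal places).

Writing the weighted mean with unknown fraction x of Ap-144:
143.9519·x + 147.9940·(1 − x) = 146.458
(143.9519 − 147.9940)·x = 146.458 − 147.9940
x = -1.5360 / -4.0421 = 0.38000 → 38.000% Ap-144, 62.000% Ap-148.

Ap-144: 38.000%, Ap-148: 62.000%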